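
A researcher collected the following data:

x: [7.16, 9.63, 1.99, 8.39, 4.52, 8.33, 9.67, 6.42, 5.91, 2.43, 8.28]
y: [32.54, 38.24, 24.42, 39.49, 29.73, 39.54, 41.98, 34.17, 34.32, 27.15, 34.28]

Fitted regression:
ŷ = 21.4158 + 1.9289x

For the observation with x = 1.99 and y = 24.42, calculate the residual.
Residual = -0.8343

The residual is the difference between the actual value and the predicted value:

Residual = y - ŷ

Step 1: Calculate predicted value
ŷ = 21.4158 + 1.9289 × 1.99
ŷ = 25.2543

Step 2: Calculate residual
Residual = 24.42 - 25.2543
Residual = -0.8343

Interpretation: the model overestimates the actual value by 0.8343 at this point (negative residual → observation lies below the fitted line).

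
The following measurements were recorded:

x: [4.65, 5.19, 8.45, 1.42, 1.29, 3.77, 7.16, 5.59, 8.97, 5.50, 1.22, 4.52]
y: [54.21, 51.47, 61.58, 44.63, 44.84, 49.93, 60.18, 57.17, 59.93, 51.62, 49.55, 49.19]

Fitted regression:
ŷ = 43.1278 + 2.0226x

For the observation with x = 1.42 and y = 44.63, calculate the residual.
Residual = -1.3699

The residual is the difference between the actual value and the predicted value:

Residual = y - ŷ

Step 1: Calculate predicted value
ŷ = 43.1278 + 2.0226 × 1.42
ŷ = 45.9999

Step 2: Calculate residual
Residual = 44.63 - 45.9999
Residual = -1.3699

Sign check: y < ŷ, so the point is below the line and the fit overestimates here.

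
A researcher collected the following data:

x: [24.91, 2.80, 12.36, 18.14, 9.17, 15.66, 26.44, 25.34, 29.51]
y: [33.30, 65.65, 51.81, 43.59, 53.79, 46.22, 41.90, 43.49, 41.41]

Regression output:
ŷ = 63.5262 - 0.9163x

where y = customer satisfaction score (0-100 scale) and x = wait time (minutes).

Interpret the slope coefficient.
For each additional minute of wait time, predicted satisfaction score decreases by approximately 0.9163 points.

β₁ = -0.9163 is the change in predicted satisfaction score (points) per additional minute of wait time.

Interpretation:
- Wait time up by 1 minute → predicted satisfaction score decreases by 0.9163 points
- The effect is assumed constant over the observed range of x (linearity)
- The slope describes association in these data, not necessarily a causal effect

The intercept β₀ = 63.5262 is the predicted satisfaction score when wait time = 0; since the smallest observed x is 2.80, this is an extrapolation and mainly anchors the line.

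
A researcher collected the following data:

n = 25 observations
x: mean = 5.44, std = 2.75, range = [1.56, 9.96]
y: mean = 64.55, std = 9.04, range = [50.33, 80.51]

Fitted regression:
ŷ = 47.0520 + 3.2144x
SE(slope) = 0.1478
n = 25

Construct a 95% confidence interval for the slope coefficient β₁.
The 95% CI for β₁ is (2.9086, 3.5202)

Confidence interval for the slope:

The 95% CI for β₁ is: β̂₁ ± t*(α/2, n-2) × SE(β̂₁)

Step 1: Find critical t-value
- Confidence level = 0.95
- Degrees of freedom = n - 2 = 25 - 2 = 23
- t*(α/2, 23) = 2.0687

Step 2: Calculate margin of error
Margin = 2.0687 × 0.1478 = 0.3058

Step 3: Construct interval
CI = 3.2144 ± 0.3058
CI = (2.9086, 3.5202)

Interpretation: each one-unit increase in x is associated with a change in mean y of between 2.9086 and 3.5202, with 95% confidence.
The interval does not include 0, suggesting a significant linear relationship.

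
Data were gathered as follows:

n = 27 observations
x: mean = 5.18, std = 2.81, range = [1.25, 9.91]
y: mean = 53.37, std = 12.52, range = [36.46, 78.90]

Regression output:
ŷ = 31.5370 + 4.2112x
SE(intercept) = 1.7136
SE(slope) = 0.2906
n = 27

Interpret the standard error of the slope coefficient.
SE(slope) = 0.2906 measures the uncertainty in the estimated slope. The coefficient is estimated precisely (SE/|β̂₁| = 6.9%).

SE(β̂₁) = 0.2906 says: if we drew many samples of n = 27 from the same population and refit each time, the fitted slopes would scatter with a standard deviation of roughly 0.2906 around the true β₁.

Relative precision:
- SE / |β̂₁| = 0.2906 / 4.2112 = 6.9%
- Rule of thumb (under 20%: precise; 20% to under 50%: moderately precise; 50% or more: imprecise) → precise

Link to interval estimation: a confidence interval for β₁ is β̂₁ ± t* × 0.2906, so SE sets the half-width per unit of t*.

What drives SE(β̂₁): more residual scatter → larger SE; larger n (here n = 27) → smaller SE; wider spread of x values → smaller SE.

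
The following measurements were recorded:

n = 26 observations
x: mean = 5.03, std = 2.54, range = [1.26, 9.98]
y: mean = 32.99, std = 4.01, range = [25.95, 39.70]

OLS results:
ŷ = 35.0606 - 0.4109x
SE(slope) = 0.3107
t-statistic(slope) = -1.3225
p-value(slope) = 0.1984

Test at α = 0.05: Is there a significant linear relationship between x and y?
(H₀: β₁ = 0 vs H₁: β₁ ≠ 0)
Fail to reject H₀: p-value = 0.1984 ≥ α = 0.05. The linear relationship is not significant at the 5% level.

Hypothesis test for the slope coefficient:

H₀: β₁ = 0 (no linear relationship)
H₁: β₁ ≠ 0 (linear relationship exists)

Test statistic: t = β̂₁ / SE(β̂₁) = -0.4109 / 0.3107 = -1.3225

The p-value (0.1984) is the probability, under H₀, of a t-statistic at least as extreme as |t| = 1.3225 (two-sided, df = n − 2 = 24).

Decision rule: reject H₀ if p-value < α.
p-value = 0.1984 ≥ α = 0.05 → fail to reject H₀.

Conclusion: the linear association between x and y is not significant at the 5% level.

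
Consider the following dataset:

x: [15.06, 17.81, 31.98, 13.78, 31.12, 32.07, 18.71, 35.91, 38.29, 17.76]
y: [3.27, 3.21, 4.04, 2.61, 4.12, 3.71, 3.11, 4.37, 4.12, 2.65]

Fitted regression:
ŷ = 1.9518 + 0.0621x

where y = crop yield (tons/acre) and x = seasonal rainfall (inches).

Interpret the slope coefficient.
For each additional inch of rainfall, predicted crop yield increases by approximately 0.0621 tons/acre.

β₁ = 0.0621 is the change in predicted crop yield (tons/acre) per additional inch of rainfall.

Interpretation:
- Rainfall up by 1 inch → predicted crop yield increases by 0.0621 tons/acre
- The effect is assumed constant over the observed range of x (linearity)

The intercept β₀ = 1.9518 is the predicted crop yield when rainfall = 0; since the smallest observed x is 13.78, this is an extrapolation and mainly anchors the line.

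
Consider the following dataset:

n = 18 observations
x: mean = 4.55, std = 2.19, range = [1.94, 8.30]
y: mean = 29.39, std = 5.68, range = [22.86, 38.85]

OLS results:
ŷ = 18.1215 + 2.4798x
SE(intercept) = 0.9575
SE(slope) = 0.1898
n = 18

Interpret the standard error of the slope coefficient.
The slope 2.4798 is pinned down to within about ±0.1898 (one SE) by these data — relative uncertainty 7.7%, i.e. precise.

SE(β̂₁) = s / √Sxx, where s is the residual standard deviation and Sxx = Σ(x − x̄)². It is the yardstick for how far β̂₁ = 2.4798 could plausibly be from the true slope.

Relative precision:
- SE / |β̂₁| = 0.1898 / 2.4798 = 7.7%
- Rule of thumb (under 20%: precise; 20% to under 50%: moderately precise; 50% or more: imprecise) → precise

Link to the t-test: t = β̂₁ / SE(β̂₁) = 2.4798 / 0.1898 = 13.0653, the statistic for H₀: β₁ = 0.

What drives SE(β̂₁): larger n (here n = 18) → smaller SE; wider spread of x values → smaller SE; more residual scatter → larger SE.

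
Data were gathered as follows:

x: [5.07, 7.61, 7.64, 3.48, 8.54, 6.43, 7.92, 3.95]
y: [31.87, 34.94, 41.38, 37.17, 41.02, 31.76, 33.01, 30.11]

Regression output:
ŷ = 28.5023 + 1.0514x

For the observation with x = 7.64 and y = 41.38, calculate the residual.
Residual = 4.8450

The residual is the difference between the actual value and the predicted value:

Residual = y - ŷ

Step 1: Calculate predicted value
ŷ = 28.5023 + 1.0514 × 7.64
ŷ = 36.5350

Step 2: Calculate residual
Residual = 41.38 - 36.5350
Residual = 4.8450

Sign check: y > ŷ, so the point is above the line and the fit underestimates here.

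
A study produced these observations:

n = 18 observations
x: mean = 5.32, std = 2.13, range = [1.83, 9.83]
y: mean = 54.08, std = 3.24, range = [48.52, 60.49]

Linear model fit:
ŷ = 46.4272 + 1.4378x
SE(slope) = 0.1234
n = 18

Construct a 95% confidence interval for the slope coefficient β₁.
The 95% CI for β₁ is (1.1762, 1.6994)

Confidence interval for the slope:

The 95% CI for β₁ is: β̂₁ ± t*(α/2, n-2) × SE(β̂₁)

Step 1: Find critical t-value
- Confidence level = 0.95
- Degrees of freedom = n - 2 = 18 - 2 = 16
- t*(α/2, 16) = 2.1199

Step 2: Calculate margin of error
Margin = 2.1199 × 0.1234 = 0.2616

Step 3: Construct interval
CI = 1.4378 ± 0.2616
CI = (1.1762, 1.6994)

Interpretation: each one-unit increase in x is associated with a change in mean y of between 1.1762 and 1.6994, with 95% confidence.
Both endpoints are positive, so the data support a genuinely positive slope at this confidence level.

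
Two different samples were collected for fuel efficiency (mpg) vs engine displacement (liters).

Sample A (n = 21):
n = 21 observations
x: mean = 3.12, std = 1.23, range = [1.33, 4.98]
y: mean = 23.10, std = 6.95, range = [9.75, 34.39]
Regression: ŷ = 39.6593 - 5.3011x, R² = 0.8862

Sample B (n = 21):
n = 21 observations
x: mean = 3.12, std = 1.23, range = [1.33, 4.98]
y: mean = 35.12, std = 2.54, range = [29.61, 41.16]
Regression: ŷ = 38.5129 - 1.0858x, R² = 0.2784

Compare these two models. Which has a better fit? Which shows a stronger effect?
Model A has the better fit (R² = 0.8862 vs 0.2784). Model A shows the stronger effect (|β₁| = 5.3011 vs 1.0858).

Model Comparison:

Which explains more variance? (R²)
- Model A: R² = 0.8862 → 88.62% of variance in fuel efficiency explained
- Model B: R² = 0.2784 → 27.84% of variance in fuel efficiency explained
- 0.8862 > 0.2784 → Model A has the better fit

Strength of effect — compare |β₁|:
- Model A: β₁ = -5.3011 → predicted fuel efficiency falls 5.3011 mpg per additional liter of engine displacement
- Model B: β₁ = -1.0858 → predicted fuel efficiency falls 1.0858 mpg per additional liter of engine displacement
- |-5.3011| > |-1.0858| → Model A shows the stronger marginal effect

Note: R² measures how tightly points cluster around the line; β₁ measures how steep the line is — they answer different questions.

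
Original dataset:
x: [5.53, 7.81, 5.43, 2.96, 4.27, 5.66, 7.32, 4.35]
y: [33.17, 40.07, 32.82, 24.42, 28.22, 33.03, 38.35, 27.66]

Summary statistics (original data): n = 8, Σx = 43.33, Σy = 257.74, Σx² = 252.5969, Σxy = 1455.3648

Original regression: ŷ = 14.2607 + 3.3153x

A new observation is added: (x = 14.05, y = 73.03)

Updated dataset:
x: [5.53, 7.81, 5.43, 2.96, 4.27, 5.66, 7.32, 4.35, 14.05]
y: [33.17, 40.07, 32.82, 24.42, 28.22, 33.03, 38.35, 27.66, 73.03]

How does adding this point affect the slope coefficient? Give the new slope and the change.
Adding the point moves β₁ from 3.3153 to 4.4267, i.e. it increases by 1.1114 (+33.5%).

The new point has HIGH LEVERAGE: x = 14.05 is far from the original mean x̄ = 43.33/8 ≈ 5.42 (original range [2.96, 7.81]).

Step 1: Update the sums with the new point (n goes from 8 to 9)
Σx  = 43.33 + 14.05 = 57.38
Σy  = 257.74 + 73.03 = 330.77
Σx² = 252.5969 + 14.05² = 252.5969 + 197.4025 = 449.9994
Σxy = 1455.3648 + 14.05×73.03 = 1455.3648 + 1026.0715 = 2481.4363

Step 2: Recompute the slope with b₁ = (nΣxy − ΣxΣy) / (nΣx² − (Σx)²)
Numerator   = 9×2481.4363 − 57.38×330.77 = 22332.9267 − 18979.5826 = 3353.3441
Denominator = 9×449.9994 − 57.38² = 4049.9946 − 3292.4644 = 757.5302
b₁(new) = 3353.3441 / 757.5302 = 4.4267

(Same formula on the original sums: (8×1455.3648 − 43.33×257.74) / (8×252.5969 − 43.33²) = 475.0442 / 143.2863 = 3.3153, matching the given fit.)

Step 3: Change in slope
Δβ₁ = 4.4267 − 3.3153 = +1.1114
Relative change = +1.1114 / 3.3153 × 100% = +33.5%
→ the slope increases when the point is added.

A high-leverage point only changes the slope if it is off the original line; here y = 73.03 is above the original trend, so the slope increases.
In practice: check such a point for data-entry or measurement error.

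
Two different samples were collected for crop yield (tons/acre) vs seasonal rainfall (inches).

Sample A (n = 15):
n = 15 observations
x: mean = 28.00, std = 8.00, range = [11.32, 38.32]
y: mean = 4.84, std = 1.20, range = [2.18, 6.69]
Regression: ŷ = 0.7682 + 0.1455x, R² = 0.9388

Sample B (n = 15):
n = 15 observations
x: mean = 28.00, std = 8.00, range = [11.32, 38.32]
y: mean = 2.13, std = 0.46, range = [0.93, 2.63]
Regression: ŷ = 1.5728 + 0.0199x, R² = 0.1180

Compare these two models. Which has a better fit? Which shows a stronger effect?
Model A has the better fit (R² = 0.9388 vs 0.1180). Model A shows the stronger effect (|β₁| = 0.1455 vs 0.0199).

Model Comparison:

Which explains more variance? (R²)
- Model A: R² = 0.9388 → 93.88% of variance in crop yield explained
- Model B: R² = 0.1180 → 11.80% of variance in crop yield explained
- 0.9388 > 0.1180 → Model A has the better fit

Effect size (slope magnitude):
- Model A: β₁ = 0.1455 → predicted crop yield rises 0.1455 tons/acre per additional inch of rainfall
- Model B: β₁ = 0.0199 → predicted crop yield rises 0.0199 tons/acre per additional inch of rainfall
- |0.1455| > |0.0199| → Model A shows the stronger marginal effect

Notes:
- A better fit (higher R²) doesn't necessarily mean a more important relationship.
- A steeper slope doesn't make a better model if the scatter around the line is large.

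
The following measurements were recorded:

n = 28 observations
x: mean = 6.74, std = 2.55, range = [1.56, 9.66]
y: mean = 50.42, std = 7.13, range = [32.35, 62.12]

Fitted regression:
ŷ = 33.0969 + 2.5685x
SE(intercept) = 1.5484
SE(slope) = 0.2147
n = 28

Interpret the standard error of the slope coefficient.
SE(slope) = 0.2147 measures the uncertainty in the estimated slope. The coefficient is estimated precisely (SE/|β̂₁| = 8.4%).

What SE measures:
- The standard error quantifies the sampling variability of the coefficient estimate
- It is the estimated standard deviation of β̂₁ across hypothetical repeated samples of the same size
- Smaller SE → more precise estimate

Relative precision:
- SE / |β̂₁| = 0.2147 / 2.5685 = 8.4%
- Rule of thumb (under 20%: precise; 20% to under 50%: moderately precise; 50% or more: imprecise) → precise

Link to the t-test: t = β̂₁ / SE(β̂₁) = 2.5685 / 0.2147 = 11.9632, the statistic for H₀: β₁ = 0.

What drives SE(β̂₁): wider spread of x values → smaller SE; more residual scatter → larger SE.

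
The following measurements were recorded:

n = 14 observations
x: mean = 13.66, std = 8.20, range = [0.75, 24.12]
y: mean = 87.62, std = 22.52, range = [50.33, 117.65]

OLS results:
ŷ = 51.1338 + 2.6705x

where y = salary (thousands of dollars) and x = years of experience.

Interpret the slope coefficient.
On average, salary is about 2.6705 thousand dollars higher for every extra year of experience.

The slope β₁ = 2.6705 gives the rate at which the fitted salary changes with experience.

Interpretation:
- Experience up by 1 year → predicted salary increases by 2.6705 thousand dollars
- The effect is assumed constant over the observed range of x (linearity)
- The slope describes association in these data, not necessarily a causal effect

The intercept β₀ = 51.1338 is the predicted salary when experience = 0; since the smallest observed x is 0.75, this is an extrapolation and mainly anchors the line.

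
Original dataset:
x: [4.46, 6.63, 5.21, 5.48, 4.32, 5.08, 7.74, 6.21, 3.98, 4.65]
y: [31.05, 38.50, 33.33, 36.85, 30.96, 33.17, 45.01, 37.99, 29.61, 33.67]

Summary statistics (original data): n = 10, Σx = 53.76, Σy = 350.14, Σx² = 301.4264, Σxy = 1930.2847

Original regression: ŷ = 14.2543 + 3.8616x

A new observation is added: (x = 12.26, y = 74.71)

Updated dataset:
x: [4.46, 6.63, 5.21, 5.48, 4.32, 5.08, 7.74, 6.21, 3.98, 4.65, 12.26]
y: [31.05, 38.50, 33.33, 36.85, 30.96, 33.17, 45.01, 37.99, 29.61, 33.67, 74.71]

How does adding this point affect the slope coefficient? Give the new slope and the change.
New slope β₁ = 5.3403 versus 3.8616 before: a change of +1.4787 (+38.3%).

x = 12.26 lies well outside the original x-range [3.98, 7.74] (x̄ ≈ 5.38), so this observation has high leverage and can move the slope substantially.

Step 1: Update the sums with the new point (n goes from 10 to 11)
Σx  = 53.76 + 12.26 = 66.02
Σy  = 350.14 + 74.71 = 424.85
Σx² = 301.4264 + 12.26² = 301.4264 + 150.3076 = 451.7340
Σxy = 1930.2847 + 12.26×74.71 = 1930.2847 + 915.9446 = 2846.2293

Step 2: Recompute the slope with b₁ = (nΣxy − ΣxΣy) / (nΣx² − (Σx)²)
Numerator   = 11×2846.2293 − 66.02×424.85 = 31308.5223 − 28048.5970 = 3259.9253
Denominator = 11×451.7340 − 66.02² = 4969.0740 − 4358.6404 = 610.4336
b₁(new) = 3259.9253 / 610.4336 = 5.3403

(Same formula on the original sums: (10×1930.2847 − 53.76×350.14) / (10×301.4264 − 53.76²) = 479.3206 / 124.1264 = 3.8616, matching the given fit.)

Step 3: Change in slope
Δβ₁ = 5.3403 − 3.8616 = +1.4787
Relative change = +1.4787 / 3.8616 × 100% = +38.3%
→ the slope increases when the point is added.

A high-leverage point only changes the slope if it is off the original line; here y = 74.71 is above the original trend, so the slope increases.
In practice: examine leverage (hᵢ) and Cook's distance rather than deleting it automatically.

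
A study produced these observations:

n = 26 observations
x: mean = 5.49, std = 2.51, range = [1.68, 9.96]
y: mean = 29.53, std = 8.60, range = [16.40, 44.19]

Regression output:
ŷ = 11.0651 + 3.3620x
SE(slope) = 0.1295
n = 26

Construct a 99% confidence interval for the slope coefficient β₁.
The 99% CI for β₁ is (2.9998, 3.7242)

Confidence interval for the slope:

The 99% CI for β₁ is: β̂₁ ± t*(α/2, n-2) × SE(β̂₁)

Step 1: Find critical t-value
- Confidence level = 0.99
- Degrees of freedom = n - 2 = 26 - 2 = 24
- t*(α/2, 24) = 2.7969

Step 2: Calculate margin of error
Margin = 2.7969 × 0.1295 = 0.3622

Step 3: Construct interval
CI = 3.3620 ± 0.3622
CI = (2.9998, 3.7242)

Interpretation: We are 99% confident that the true slope β₁ lies between 2.9998 and 3.7242.
Both endpoints are positive, so the data support a genuinely positive slope at this confidence level.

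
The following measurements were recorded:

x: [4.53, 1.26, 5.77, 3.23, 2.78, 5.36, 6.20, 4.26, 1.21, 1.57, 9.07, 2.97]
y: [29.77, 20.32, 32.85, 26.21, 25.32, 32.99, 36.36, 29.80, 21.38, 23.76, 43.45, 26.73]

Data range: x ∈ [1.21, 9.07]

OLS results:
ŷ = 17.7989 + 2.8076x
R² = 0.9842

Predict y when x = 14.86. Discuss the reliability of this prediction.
The equation gives ŷ = 59.5198; however x = 14.86 is 5.79 units above the observed range, so this extrapolated value should not be trusted.

Prediction calculation:
ŷ = 17.7989 + 2.8076 × 14.86
ŷ = 59.5198

Reliability:
- Data range: x ∈ [1.21, 9.07]
- Prediction point: x = 14.86 is 5.79 units above the observed range → this is EXTRAPOLATION, not interpolation

Why that matters here:
- R² describes fit only over the sampled x values; it says nothing about behaviour beyond them
- The standard error of prediction grows with (x − x̄)², and x = 14.86 is far from x̄ = 4.02

A defensible statement: 'if the linear trend continued to x = 14.86, y would be about 59.5198' — the premise is untested.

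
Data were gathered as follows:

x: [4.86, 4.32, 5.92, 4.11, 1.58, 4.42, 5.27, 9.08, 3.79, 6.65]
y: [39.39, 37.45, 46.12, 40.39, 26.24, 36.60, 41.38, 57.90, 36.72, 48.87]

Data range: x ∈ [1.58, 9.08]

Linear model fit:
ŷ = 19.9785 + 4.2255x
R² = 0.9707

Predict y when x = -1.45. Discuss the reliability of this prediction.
The equation gives ŷ = 13.8515; however x = -1.45 is 3.03 units below the observed range, so this extrapolated value should not be trusted.

Prediction calculation:
ŷ = 19.9785 + 4.2255 × (-1.45)
ŷ = 13.8515

Reliability:
- Data range: x ∈ [1.58, 9.08]
- Prediction point: x = -1.45 is 3.03 units below the observed range → this is EXTRAPOLATION, not interpolation

Why that matters here:
- The standard error of prediction grows with (x − x̄)², and x = -1.45 is far from x̄ = 5.00
- R² describes fit only over the sampled x values; it says nothing about behaviour beyond them

A defensible statement: 'if the linear trend continued to x = -1.45, y would be about 13.8515' — the premise is untested.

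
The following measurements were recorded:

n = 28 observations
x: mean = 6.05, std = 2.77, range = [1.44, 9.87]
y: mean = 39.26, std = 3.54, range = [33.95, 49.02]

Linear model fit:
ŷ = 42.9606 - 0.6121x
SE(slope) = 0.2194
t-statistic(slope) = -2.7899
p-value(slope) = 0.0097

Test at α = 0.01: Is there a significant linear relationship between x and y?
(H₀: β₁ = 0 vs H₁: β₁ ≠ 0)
Reject H₀: p-value = 0.0097 < α = 0.01. The linear relationship is significant at the 1% level.

Hypothesis test for the slope coefficient:

H₀: β₁ = 0 (no linear relationship)
H₁: β₁ ≠ 0 (linear relationship exists)

Test statistic: t = β̂₁ / SE(β̂₁) = -0.6121 / 0.2194 = -2.7899

p = 0.0097: how often a slope estimate this far from 0 (in SE units) would arise by chance if β₁ were truly 0.

Decision rule: reject H₀ if p-value < α.
p-value = 0.0097 < α = 0.01 → reject H₀.

There is sufficient evidence at the 1% significance level to conclude that a linear relationship exists between x and y.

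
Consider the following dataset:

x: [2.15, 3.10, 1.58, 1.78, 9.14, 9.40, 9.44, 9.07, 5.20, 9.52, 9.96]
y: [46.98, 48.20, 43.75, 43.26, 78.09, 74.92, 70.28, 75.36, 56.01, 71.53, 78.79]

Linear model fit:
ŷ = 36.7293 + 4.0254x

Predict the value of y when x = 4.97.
ŷ = 56.7355

To predict y for x = 4.97, substitute into the regression equation:

ŷ = 36.7293 + 4.0254 × 4.97
ŷ = 36.7293 + 20.0062
ŷ = 56.7355

This is a point prediction; actual observations scatter around it by roughly the residual standard deviation.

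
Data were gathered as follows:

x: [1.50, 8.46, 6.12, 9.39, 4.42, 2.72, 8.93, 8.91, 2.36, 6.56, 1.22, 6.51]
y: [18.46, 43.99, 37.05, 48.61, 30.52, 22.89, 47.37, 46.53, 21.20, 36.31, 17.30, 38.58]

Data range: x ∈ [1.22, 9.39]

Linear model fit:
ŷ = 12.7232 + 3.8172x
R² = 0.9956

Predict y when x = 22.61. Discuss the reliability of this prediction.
ŷ = 99.0301, but this is extrapolation (above the data range [1.22, 9.39]) and may be unreliable.

Prediction calculation:
ŷ = 12.7232 + 3.8172 × 22.61
ŷ = 99.0301

Reliability:
- Data range: x ∈ [1.22, 9.39]
- Prediction point: x = 22.61 is 13.22 units above the observed range → this is EXTRAPOLATION, not interpolation

Why that matters here:
- The standard error of prediction grows with (x − x̄)², and x = 22.61 is far from x̄ = 5.59
- R² describes fit only over the sampled x values; it says nothing about behaviour beyond them
- There are no observations near this x to validate the fitted line there

A defensible statement: 'if the linear trend continued to x = 22.61, y would be about 99.0301' — the premise is untested.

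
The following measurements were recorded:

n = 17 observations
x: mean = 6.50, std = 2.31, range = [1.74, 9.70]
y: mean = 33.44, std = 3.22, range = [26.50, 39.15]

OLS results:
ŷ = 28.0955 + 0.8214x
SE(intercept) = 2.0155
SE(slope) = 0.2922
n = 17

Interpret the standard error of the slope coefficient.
SE(slope) = 0.2922 measures the uncertainty in the estimated slope. The coefficient is estimated with moderate precision (SE/|β̂₁| = 35.6%).

SE(β̂₁) = s / √Sxx, where s is the residual standard deviation and Sxx = Σ(x − x̄)². It is the yardstick for how far β̂₁ = 0.8214 could plausibly be from the true slope.

Relative precision:
- SE / |β̂₁| = 0.2922 / 0.8214 = 35.6%
- Rule of thumb (under 20%: precise; 20% to under 50%: moderately precise; 50% or more: imprecise) → moderately precise

Rough 95% range (±2 SE): 0.8214 ± 0.5844 → (0.2370, 1.4058).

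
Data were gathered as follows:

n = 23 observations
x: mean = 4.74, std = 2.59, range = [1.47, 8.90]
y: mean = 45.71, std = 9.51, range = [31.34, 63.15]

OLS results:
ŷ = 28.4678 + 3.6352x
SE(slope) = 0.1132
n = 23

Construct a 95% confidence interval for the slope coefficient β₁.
The 95% CI for β₁ is (3.3998, 3.8706)

Confidence interval for the slope:

The 95% CI for β₁ is: β̂₁ ± t*(α/2, n-2) × SE(β̂₁)

Step 1: Find critical t-value
- Confidence level = 0.95
- Degrees of freedom = n - 2 = 23 - 2 = 21
- t*(α/2, 21) = 2.0796

Step 2: Calculate margin of error
Margin = 2.0796 × 0.1132 = 0.2354

Step 3: Construct interval
CI = 3.6352 ± 0.2354
CI = (3.3998, 3.8706)

Interpretation: We are 95% confident that the true slope β₁ lies between 3.3998 and 3.8706.
Both endpoints are positive, so the data support a genuinely positive slope at this confidence level.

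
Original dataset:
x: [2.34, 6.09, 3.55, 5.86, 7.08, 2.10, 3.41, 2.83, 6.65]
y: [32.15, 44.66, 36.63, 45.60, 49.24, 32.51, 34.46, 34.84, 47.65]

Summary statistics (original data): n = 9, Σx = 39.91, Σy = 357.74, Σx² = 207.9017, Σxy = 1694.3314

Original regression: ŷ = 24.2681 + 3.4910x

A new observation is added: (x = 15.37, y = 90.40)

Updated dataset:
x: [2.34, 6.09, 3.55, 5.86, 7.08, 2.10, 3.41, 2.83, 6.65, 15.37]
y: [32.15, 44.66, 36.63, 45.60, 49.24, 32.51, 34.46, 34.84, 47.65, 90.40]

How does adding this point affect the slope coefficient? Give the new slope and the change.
Adding the point moves β₁ from 3.4910 to 4.3772, i.e. it increases by 0.8862 (+25.4%).

The new point has HIGH LEVERAGE: x = 15.37 is far from the original mean x̄ = 39.91/9 ≈ 4.43 (original range [2.10, 7.08]).

Step 1: Update the sums with the new point (n goes from 9 to 10)
Σx  = 39.91 + 15.37 = 55.28
Σy  = 357.74 + 90.40 = 448.14
Σx² = 207.9017 + 15.37² = 207.9017 + 236.2369 = 444.1386
Σxy = 1694.3314 + 15.37×90.40 = 1694.3314 + 1389.4480 = 3083.7794

Step 2: Recompute the slope with b₁ = (nΣxy − ΣxΣy) / (nΣx² − (Σx)²)
Numerator   = 10×3083.7794 − 55.28×448.14 = 30837.7940 − 24773.1792 = 6064.6148
Denominator = 10×444.1386 − 55.28² = 4441.3860 − 3055.8784 = 1385.5076
b₁(new) = 6064.6148 / 1385.5076 = 4.3772

(Same formula on the original sums: (9×1694.3314 − 39.91×357.74) / (9×207.9017 − 39.91²) = 971.5792 / 278.3072 = 3.4910, matching the given fit.)

Step 3: Change in slope
Δβ₁ = 4.3772 − 3.4910 = +0.8862
Relative change = +0.8862 / 3.4910 × 100% = +25.4%
→ the slope increases when the point is added.

A high-leverage point only changes the slope if it is off the original line; here y = 90.40 is above the original trend, so the slope increases.
In practice: investigate whether it comes from the same population as the rest of the sample.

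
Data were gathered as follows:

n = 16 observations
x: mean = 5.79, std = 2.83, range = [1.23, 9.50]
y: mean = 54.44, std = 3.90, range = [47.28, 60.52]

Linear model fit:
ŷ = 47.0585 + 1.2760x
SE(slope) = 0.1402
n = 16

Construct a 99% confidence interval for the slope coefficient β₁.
The 99% CI for β₁ is (0.8587, 1.6933)

Confidence interval for the slope:

The 99% CI for β₁ is: β̂₁ ± t*(α/2, n-2) × SE(β̂₁)

Step 1: Find critical t-value
- Confidence level = 0.99
- Degrees of freedom = n - 2 = 16 - 2 = 14
- t*(α/2, 14) = 2.9768

Step 2: Calculate margin of error
Margin = 2.9768 × 0.1402 = 0.4173

Step 3: Construct interval
CI = 1.2760 ± 0.4173
CI = (0.8587, 1.6933)

Interpretation: each one-unit increase in x is associated with a change in mean y of between 0.8587 and 1.6933, with 99% confidence.
Since 0 is outside the interval, a two-sided test at α = 0.01 would reject H₀: β₁ = 0.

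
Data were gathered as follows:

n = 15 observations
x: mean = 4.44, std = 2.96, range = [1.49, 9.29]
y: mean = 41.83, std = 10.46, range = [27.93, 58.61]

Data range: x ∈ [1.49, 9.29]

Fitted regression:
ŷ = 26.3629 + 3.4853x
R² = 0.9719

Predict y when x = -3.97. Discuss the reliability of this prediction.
The equation gives ŷ = 12.5263; however x = -3.97 is 5.46 units below the observed range, so this extrapolated value should not be trusted.

Prediction calculation:
ŷ = 26.3629 + 3.4853 × (-3.97)
ŷ = 12.5263

Reliability:
- Data range: x ∈ [1.49, 9.29]
- Prediction point: x = -3.97 is 5.46 units below the observed range → this is EXTRAPOLATION, not interpolation

Why that matters here:
- The linear relationship may not hold outside the observed range
- The standard error of prediction grows with (x − x̄)², and x = -3.97 is far from x̄ = 4.44
- Real relationships often flatten, saturate, or turn nonlinear at extremes

The R² = 0.9719 only validates the fit within [1.49, 9.29]; treat ŷ = 12.5263 with caution.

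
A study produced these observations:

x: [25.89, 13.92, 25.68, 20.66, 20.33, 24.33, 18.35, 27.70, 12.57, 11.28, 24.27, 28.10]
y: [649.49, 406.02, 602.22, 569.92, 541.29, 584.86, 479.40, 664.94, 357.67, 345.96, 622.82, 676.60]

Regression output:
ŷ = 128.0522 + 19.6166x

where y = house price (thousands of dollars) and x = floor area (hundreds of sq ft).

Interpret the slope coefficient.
On average, house price is about 19.6166 thousand dollars higher for every extra hundred sq ft of floor area.

β₁ = 19.6166 is the change in predicted house price (thousand dollars) per additional hundred sq ft of floor area.

Interpretation:
- Floor area up by 1 hundred sq ft → predicted house price increases by 19.6166 thousand dollars
- The effect is assumed constant over the observed range of x (linearity)
- The sign (+) gives the direction; the magnitude 19.6166 gives the size of the effect per hundred sq ft

The intercept β₀ = 128.0522 is the predicted house price when floor area = 0; since the smallest observed x is 11.28, this is an extrapolation and mainly anchors the line.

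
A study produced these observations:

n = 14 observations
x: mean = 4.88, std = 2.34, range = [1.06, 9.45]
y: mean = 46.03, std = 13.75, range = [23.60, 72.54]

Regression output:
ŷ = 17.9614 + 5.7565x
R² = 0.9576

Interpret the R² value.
The model explains 95.76% of the variance in y (R² = 0.9576), leaving 4.24% unexplained; the fit is strong.

R² (coefficient of determination) measures the proportion of variance in y explained by the regression model.

Here R² = 0.9576:
- Explained: 95.76% of the variation in y
- Unexplained (residual): 100% − 95.76% = 4.24%
- Rule of thumb (below 0.3 weak; 0.3 to below 0.7 moderate; 0.7 and above strong) → strong

Calculation: R² = 1 − (SS_res / SS_tot), where SS_res is the sum of squared residuals and SS_tot the total sum of squares.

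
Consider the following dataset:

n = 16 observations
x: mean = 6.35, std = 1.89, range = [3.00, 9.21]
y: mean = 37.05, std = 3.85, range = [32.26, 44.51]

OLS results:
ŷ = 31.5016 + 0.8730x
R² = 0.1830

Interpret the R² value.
About 18.30% of the variability in y is accounted for by the regression on x (R² = 0.1830) — a weak linear fit.

R² (coefficient of determination) measures the proportion of variance in y explained by the regression model.

Here R² = 0.1830:
- Explained: 18.30% of the variation in y
- Unexplained (residual): 100% − 18.30% = 81.70%
- Rule of thumb (below 0.3 weak; 0.3 to below 0.7 moderate; 0.7 and above strong) → weak

Equivalently, for simple linear regression R² = r², so |r| = √0.1830 ≈ 0.4278.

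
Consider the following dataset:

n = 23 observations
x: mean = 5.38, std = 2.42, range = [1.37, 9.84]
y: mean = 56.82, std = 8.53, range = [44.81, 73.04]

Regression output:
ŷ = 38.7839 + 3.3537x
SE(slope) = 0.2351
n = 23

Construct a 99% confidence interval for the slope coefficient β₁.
The 99% CI for β₁ is (2.6880, 4.0194)

Confidence interval for the slope:

The 99% CI for β₁ is: β̂₁ ± t*(α/2, n-2) × SE(β̂₁)

Step 1: Find critical t-value
- Confidence level = 0.99
- Degrees of freedom = n - 2 = 23 - 2 = 21
- t*(α/2, 21) = 2.8314

Step 2: Calculate margin of error
Margin = 2.8314 × 0.2351 = 0.6657

Step 3: Construct interval
CI = 3.3537 ± 0.6657
CI = (2.6880, 4.0194)

Interpretation: intervals built this way capture the true β₁ in 99% of repeated samples; here the plausible range for the per-unit effect of x on y is 2.6880 to 4.0194.
Both endpoints are positive, so the data support a genuinely positive slope at this confidence level.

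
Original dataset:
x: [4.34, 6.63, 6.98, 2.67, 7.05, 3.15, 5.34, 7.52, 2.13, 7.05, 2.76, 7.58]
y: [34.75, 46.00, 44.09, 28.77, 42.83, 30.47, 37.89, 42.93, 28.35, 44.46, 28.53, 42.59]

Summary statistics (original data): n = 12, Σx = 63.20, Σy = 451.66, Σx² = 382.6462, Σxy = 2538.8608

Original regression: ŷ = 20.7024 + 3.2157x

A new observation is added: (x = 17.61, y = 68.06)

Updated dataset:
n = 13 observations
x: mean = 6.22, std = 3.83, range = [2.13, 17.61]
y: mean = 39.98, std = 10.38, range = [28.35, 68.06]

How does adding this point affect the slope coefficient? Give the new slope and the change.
New slope β₁ = 2.6610 versus 3.2157 before: a change of -0.5547 (-17.2%).

The new point has HIGH LEVERAGE: x = 17.61 is far from the original mean x̄ = 63.20/12 ≈ 5.27 (original range [2.13, 7.58]).

Step 1: Update the sums with the new point (n goes from 12 to 13)
Σx  = 63.20 + 17.61 = 80.81
Σy  = 451.66 + 68.06 = 519.72
Σx² = 382.6462 + 17.61² = 382.6462 + 310.1121 = 692.7583
Σxy = 2538.8608 + 17.61×68.06 = 2538.8608 + 1198.5366 = 3737.3974

Step 2: Recompute the slope with b₁ = (nΣxy − ΣxΣy) / (nΣx² − (Σx)²)
Numerator   = 13×3737.3974 − 80.81×519.72 = 48586.1662 − 41998.5732 = 6587.5930
Denominator = 13×692.7583 − 80.81² = 9005.8579 − 6530.2561 = 2475.6018
b₁(new) = 6587.5930 / 2475.6018 = 2.6610

(Same formula on the original sums: (12×2538.8608 − 63.20×451.66) / (12×382.6462 − 63.20²) = 1921.4176 / 597.5144 = 3.2157, matching the given fit.)

Step 3: Change in slope
Δβ₁ = 2.6610 − 3.2157 = -0.5547
Relative change = -0.5547 / 3.2157 × 100% = -17.2%
→ the slope decreases when the point is added.

Because the point sits below the extension of the original line at a high-leverage x, it tilts the fit down.
In practice: investigate whether it comes from the same population as the rest of the sample.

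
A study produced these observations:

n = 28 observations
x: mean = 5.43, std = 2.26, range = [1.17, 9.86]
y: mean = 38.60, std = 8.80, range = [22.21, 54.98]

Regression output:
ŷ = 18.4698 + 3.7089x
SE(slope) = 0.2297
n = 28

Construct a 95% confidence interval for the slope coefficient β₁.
The 95% CI for β₁ is (3.2368, 4.1810)

Confidence interval for the slope:

The 95% CI for β₁ is: β̂₁ ± t*(α/2, n-2) × SE(β̂₁)

Step 1: Find critical t-value
- Confidence level = 0.95
- Degrees of freedom = n - 2 = 28 - 2 = 26
- t*(α/2, 26) = 2.0555

Step 2: Calculate margin of error
Margin = 2.0555 × 0.2297 = 0.4721

Step 3: Construct interval
CI = 3.7089 ± 0.4721
CI = (3.2368, 4.1810)

Interpretation: intervals built this way capture the true β₁ in 95% of repeated samples; here the plausible range for the per-unit effect of x on y is 3.2368 to 4.1810.
Both endpoints are positive, so the data support a genuinely positive slope at this confidence level.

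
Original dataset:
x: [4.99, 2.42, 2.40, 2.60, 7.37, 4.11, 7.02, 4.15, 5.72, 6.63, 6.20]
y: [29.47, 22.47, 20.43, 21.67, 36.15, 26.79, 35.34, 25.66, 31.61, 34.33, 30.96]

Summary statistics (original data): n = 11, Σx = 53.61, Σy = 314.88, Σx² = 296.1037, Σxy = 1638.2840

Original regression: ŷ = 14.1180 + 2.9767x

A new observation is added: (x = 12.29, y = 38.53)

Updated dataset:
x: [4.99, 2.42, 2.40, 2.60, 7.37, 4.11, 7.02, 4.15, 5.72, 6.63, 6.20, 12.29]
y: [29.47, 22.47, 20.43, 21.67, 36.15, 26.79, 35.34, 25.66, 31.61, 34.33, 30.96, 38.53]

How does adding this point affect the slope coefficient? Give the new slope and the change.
The slope changes from 2.9767 to 2.0060 (change of -0.9707, or -32.6%).

The new point has HIGH LEVERAGE: x = 12.29 is far from the original mean x̄ = 53.61/11 ≈ 4.87 (original range [2.40, 7.37]).

Step 1: Update the sums with the new point (n goes from 11 to 12)
Σx  = 53.61 + 12.29 = 65.90
Σy  = 314.88 + 38.53 = 353.41
Σx² = 296.1037 + 12.29² = 296.1037 + 151.0441 = 447.1478
Σxy = 1638.2840 + 12.29×38.53 = 1638.2840 + 473.5337 = 2111.8177

Step 2: Recompute the slope with b₁ = (nΣxy − ΣxΣy) / (nΣx² − (Σx)²)
Numerator   = 12×2111.8177 − 65.90×353.41 = 25341.8124 − 23289.7190 = 2052.0934
Denominator = 12×447.1478 − 65.90² = 5365.7736 − 4342.8100 = 1022.9636
b₁(new) = 2052.0934 / 1022.9636 = 2.0060

(Same formula on the original sums: (11×1638.2840 − 53.61×314.88) / (11×296.1037 − 53.61²) = 1140.4072 / 383.1086 = 2.9767, matching the given fit.)

Step 3: Change in slope
Δβ₁ = 2.0060 − 2.9767 = -0.9707
Relative change = -0.9707 / 2.9767 × 100% = -32.6%
→ the slope decreases when the point is added.

A high-leverage point only changes the slope if it is off the original line; here y = 38.53 is below the original trend, so the slope decreases.
In practice: investigate whether it comes from the same population as the rest of the sample.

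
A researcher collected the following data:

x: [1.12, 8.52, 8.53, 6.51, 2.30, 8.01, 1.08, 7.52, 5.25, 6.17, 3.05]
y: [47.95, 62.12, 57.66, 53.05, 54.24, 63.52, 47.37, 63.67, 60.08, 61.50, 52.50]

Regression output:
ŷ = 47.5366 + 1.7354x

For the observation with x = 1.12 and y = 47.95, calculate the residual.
Residual = -1.5302

The residual is the difference between the actual value and the predicted value:

Residual = y - ŷ

Step 1: Calculate predicted value
ŷ = 47.5366 + 1.7354 × 1.12
ŷ = 49.4802

Step 2: Calculate residual
Residual = 47.95 - 49.4802
Residual = -1.5302

Sign check: y < ŷ, so the point is below the line and the fit overestimates here.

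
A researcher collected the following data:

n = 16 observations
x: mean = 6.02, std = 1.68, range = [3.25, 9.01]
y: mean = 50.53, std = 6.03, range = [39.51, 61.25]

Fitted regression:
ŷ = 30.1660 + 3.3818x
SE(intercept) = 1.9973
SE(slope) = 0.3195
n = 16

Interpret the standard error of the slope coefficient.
SE(β̂₁) = 0.3195 is the estimated standard deviation of the slope estimate across repeated samples; relative to β̂₁ = 3.3818 that is 9.4%, a precise estimate.

SE(β̂₁) = 0.3195 says: if we drew many samples of n = 16 from the same population and refit each time, the fitted slopes would scatter with a standard deviation of roughly 0.3195 around the true β₁.

Relative precision:
- SE / |β̂₁| = 0.3195 / 3.3818 = 9.4%
- Rule of thumb (under 20%: precise; 20% to under 50%: moderately precise; 50% or more: imprecise) → precise

Link to the t-test: t = β̂₁ / SE(β̂₁) = 3.3818 / 0.3195 = 10.5847, the statistic for H₀: β₁ = 0.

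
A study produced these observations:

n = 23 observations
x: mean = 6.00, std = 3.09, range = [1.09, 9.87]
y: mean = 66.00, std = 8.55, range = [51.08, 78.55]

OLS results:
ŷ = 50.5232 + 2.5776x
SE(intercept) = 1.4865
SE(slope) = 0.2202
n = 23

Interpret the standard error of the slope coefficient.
SE(slope) = 0.2202 measures the uncertainty in the estimated slope. The coefficient is estimated precisely (SE/|β̂₁| = 8.5%).

What SE measures:
- The standard error quantifies the sampling variability of the coefficient estimate
- It is the estimated standard deviation of β̂₁ across hypothetical repeated samples of the same size
- Smaller SE → more precise estimate

Relative precision:
- SE / |β̂₁| = 0.2202 / 2.5776 = 8.5%
- Rule of thumb (under 20%: precise; 20% to under 50%: moderately precise; 50% or more: imprecise) → precise

Rough 95% range (±2 SE): 2.5776 ± 0.4404 → (2.1372, 3.0180).

What drives SE(β̂₁): wider spread of x values → smaller SE; more residual scatter → larger SE.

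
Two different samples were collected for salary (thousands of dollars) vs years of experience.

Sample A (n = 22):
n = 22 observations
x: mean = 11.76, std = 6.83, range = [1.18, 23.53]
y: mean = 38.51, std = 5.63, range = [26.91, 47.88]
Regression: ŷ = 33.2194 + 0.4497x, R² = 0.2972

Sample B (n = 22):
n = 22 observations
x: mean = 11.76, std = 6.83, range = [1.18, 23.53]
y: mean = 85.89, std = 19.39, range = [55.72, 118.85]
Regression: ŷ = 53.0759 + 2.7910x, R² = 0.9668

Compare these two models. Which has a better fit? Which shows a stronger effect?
Model B has the better fit (R² = 0.9668 vs 0.2972). Model B shows the stronger effect (|β₁| = 2.7910 vs 0.4497).

Model Comparison:

Goodness of fit (R²):
- Model A: R² = 0.2972 → 29.72% of variance in salary explained
- Model B: R² = 0.9668 → 96.68% of variance in salary explained
- 0.9668 > 0.2972 → Model B has the better fit

Strength of effect — compare |β₁|:
- Model A: β₁ = 0.4497 → predicted salary rises 0.4497 thousand dollars per additional year of experience
- Model B: β₁ = 2.7910 → predicted salary rises 2.7910 thousand dollars per additional year of experience
- |0.4497| < |2.7910| → Model B shows the stronger marginal effect

Note: A better fit (higher R²) doesn't necessarily mean a more important relationship.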